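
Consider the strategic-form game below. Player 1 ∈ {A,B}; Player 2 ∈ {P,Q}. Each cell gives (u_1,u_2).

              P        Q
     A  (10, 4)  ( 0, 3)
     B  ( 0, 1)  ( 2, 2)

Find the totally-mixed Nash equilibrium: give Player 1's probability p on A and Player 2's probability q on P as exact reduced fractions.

p=1/2, q=1/6

P1 indiff ⇒ q·10+(1-q)·0 = q·0+(1-q)·2 ⇒ q(10) = (1-q)(2) ⇒ q = 1/6
P2 indiff ⇒ p·4+(1-p)·1 = p·3+(1-p)·2 ⇒ p(1) = (1-p)(1) ⇒ p = 1/2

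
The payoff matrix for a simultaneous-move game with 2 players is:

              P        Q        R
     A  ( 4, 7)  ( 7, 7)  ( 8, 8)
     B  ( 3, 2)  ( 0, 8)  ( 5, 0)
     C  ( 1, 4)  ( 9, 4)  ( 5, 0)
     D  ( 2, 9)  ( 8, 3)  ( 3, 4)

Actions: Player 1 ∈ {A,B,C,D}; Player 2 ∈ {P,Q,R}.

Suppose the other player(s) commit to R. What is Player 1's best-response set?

u_1(A vs R) = 8
u_1(B vs R) = 5
u_1(C vs R) = 5
u_1(D vs R) = 3
max payoff 8 at {A}

P1 best: {A}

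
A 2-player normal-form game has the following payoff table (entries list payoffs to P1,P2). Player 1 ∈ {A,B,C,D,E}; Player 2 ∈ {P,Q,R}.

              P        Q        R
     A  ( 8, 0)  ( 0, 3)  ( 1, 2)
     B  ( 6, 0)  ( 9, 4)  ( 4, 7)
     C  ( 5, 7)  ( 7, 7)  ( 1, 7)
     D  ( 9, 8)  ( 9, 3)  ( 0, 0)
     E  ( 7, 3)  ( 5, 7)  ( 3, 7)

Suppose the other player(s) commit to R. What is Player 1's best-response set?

u_1(A vs R) = 1
u_1(B vs R) = 4
u_1(C vs R) = 1
u_1(D vs R) = 0
u_1(E vs R) = 3
max payoff 4 at {B}

argmax u_1 = {B}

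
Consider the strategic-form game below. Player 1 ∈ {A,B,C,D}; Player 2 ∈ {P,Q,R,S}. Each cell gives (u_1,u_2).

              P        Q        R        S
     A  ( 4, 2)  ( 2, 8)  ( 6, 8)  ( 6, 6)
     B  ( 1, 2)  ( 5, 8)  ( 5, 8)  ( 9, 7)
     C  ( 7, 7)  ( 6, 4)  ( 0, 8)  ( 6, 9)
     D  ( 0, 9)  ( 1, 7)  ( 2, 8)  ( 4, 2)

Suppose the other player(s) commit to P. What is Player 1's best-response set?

u_1(A vs P) = 4
u_1(B vs P) = 1
u_1(C vs P) = 7
u_1(D vs P) = 0
max payoff 7 at {C}

P1 best: {C}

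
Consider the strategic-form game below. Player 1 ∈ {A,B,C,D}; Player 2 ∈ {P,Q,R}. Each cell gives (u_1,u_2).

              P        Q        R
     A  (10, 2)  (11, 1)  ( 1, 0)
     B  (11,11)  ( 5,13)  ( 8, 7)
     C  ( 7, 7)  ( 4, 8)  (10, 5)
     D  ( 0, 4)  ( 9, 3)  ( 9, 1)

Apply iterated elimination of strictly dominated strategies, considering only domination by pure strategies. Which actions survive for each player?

P2 drop R (P beats it: A:2>0 B:11>7 C:7>5 D:4>1)
P1 drop C (A beats it: P:10>7 Q:11>4)
P1 drop D (A beats it: P:10>0 Q:11>9)
P1→{A,B} P2→{P,Q}

Remaining: P1:{A,B} P2:{P,Q}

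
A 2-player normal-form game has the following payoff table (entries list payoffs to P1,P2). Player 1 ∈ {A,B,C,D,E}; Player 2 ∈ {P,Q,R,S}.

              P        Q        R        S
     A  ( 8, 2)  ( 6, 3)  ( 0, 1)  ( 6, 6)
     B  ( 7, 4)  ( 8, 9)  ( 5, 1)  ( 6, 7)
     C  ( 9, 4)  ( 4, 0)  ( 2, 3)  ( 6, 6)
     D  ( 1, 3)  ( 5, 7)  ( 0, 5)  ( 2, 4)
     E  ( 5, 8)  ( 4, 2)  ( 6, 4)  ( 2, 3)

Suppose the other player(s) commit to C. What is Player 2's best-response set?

BR_2 = {S}

u_2(P vs C) = 4
u_2(Q vs C) = 0
u_2(R vs C) = 3
u_2(S vs C) = 6
max payoff 6 at {S}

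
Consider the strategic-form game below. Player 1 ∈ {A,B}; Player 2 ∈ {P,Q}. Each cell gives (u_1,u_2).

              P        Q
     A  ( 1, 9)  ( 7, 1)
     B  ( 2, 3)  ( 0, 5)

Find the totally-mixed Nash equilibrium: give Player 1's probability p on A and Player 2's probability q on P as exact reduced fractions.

P1 indiff ⇒ q·1+(1-q)·7 = q·2+(1-q)·0 ⇒ q(-1) = (1-q)(-7) ⇒ q = 7/8
P2 indiff ⇒ p·9+(1-p)·3 = p·1+(1-p)·5 ⇒ p(8) = (1-p)(2) ⇒ p = 1/5

P1 mixes 1/5 on A; P2 mixes 7/8 on P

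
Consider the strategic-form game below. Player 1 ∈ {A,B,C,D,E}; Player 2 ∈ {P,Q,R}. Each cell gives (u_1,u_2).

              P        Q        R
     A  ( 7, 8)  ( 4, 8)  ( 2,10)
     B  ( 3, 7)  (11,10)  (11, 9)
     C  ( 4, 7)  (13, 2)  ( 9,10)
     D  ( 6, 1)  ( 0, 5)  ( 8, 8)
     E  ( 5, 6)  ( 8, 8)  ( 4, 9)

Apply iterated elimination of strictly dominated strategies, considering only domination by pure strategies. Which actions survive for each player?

P2 drop P (R beats it: A:10>8 B:9>7 C:10>7 D:8>1 E:9>6)
P1 drop A (B beats it: Q:11>4 R:11>2)
P1 drop D (B beats it: Q:11>0 R:11>8)
P1 drop E (B beats it: Q:11>8 R:11>4)
P1→{B,C} P2→{Q,R}

IESDS → P1:{B,C} P2:{Q,R}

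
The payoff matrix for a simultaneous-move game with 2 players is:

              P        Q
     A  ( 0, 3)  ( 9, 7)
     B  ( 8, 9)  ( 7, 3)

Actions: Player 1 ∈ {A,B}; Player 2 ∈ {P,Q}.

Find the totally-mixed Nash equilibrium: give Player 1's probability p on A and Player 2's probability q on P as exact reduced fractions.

p=3/5, q=1/5

P1 indiff ⇒ q·0+(1-q)·9 = q·8+(1-q)·7 ⇒ q(-8) = (1-q)(-2) ⇒ q = 1/5
P2 indiff ⇒ p·3+(1-p)·9 = p·7+(1-p)·3 ⇒ p(-4) = (1-p)(-6) ⇒ p = 3/5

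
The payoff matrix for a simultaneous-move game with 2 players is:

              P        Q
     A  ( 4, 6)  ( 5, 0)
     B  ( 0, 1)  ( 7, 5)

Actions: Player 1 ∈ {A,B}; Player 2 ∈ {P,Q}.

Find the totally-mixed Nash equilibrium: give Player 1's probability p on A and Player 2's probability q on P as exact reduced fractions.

P1 indiff ⇒ q·4+(1-q)·5 = q·0+(1-q)·7 ⇒ q(4) = (1-q)(2) ⇒ q = 1/3
P2 indiff ⇒ p·6+(1-p)·1 = p·0+(1-p)·5 ⇒ p(6) = (1-p)(4) ⇒ p = 2/5

P1 mixes 2/5 on A; P2 mixes 1/3 on P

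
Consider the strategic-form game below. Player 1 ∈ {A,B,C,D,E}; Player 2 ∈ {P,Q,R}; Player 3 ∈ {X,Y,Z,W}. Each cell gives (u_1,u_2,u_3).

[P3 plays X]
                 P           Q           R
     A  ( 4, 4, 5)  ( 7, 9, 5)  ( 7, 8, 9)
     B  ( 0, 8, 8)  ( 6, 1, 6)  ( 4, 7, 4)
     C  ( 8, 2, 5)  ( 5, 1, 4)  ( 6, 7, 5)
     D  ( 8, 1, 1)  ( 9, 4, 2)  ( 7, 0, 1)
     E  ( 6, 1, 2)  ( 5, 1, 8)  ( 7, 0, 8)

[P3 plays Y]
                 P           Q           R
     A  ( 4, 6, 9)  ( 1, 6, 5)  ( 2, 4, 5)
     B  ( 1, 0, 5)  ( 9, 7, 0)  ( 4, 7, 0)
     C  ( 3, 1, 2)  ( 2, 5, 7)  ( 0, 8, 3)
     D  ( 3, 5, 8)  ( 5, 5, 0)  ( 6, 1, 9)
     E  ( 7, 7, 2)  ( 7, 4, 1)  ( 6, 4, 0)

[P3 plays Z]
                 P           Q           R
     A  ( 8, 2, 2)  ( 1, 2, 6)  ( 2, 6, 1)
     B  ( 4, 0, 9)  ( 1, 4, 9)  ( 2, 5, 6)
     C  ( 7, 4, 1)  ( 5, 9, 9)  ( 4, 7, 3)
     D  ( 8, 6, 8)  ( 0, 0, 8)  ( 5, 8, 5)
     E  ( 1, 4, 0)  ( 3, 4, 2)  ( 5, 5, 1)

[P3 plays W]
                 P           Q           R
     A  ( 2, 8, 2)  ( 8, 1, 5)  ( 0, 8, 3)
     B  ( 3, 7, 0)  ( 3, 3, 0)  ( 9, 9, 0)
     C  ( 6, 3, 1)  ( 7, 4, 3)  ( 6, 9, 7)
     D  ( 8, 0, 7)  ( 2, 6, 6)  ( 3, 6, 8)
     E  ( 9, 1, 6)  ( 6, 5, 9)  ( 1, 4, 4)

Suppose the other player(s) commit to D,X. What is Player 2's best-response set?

u_2(P vs D,X) = 1
u_2(Q vs D,X) = 4
u_2(R vs D,X) = 0
max payoff 4 at {Q}

argmax u_2 = {Q}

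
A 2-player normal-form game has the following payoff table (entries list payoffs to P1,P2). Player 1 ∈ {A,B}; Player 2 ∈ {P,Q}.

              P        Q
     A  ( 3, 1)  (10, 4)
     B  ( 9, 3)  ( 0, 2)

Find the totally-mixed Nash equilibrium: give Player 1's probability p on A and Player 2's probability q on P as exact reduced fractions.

(p,q) = (1/4, 5/8)

P1 indiff ⇒ q·3+(1-q)·10 = q·9+(1-q)·0 ⇒ q(-6) = (1-q)(-10) ⇒ q = 5/8
P2 indiff ⇒ p·1+(1-p)·3 = p·4+(1-p)·2 ⇒ p(-3) = (1-p)(-1) ⇒ p = 1/4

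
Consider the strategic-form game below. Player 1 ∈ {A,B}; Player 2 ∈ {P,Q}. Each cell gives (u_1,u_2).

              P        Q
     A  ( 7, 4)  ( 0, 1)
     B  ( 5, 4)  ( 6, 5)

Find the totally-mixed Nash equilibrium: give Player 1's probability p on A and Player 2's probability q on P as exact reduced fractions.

P1 indiff ⇒ q·7+(1-q)·0 = q·5+(1-q)·6 ⇒ q(2) = (1-q)(6) ⇒ q = 3/4
P2 indiff ⇒ p·4+(1-p)·4 = p·1+(1-p)·5 ⇒ p(3) = (1-p)(1) ⇒ p = 1/4

(p,q) = (1/4, 3/4)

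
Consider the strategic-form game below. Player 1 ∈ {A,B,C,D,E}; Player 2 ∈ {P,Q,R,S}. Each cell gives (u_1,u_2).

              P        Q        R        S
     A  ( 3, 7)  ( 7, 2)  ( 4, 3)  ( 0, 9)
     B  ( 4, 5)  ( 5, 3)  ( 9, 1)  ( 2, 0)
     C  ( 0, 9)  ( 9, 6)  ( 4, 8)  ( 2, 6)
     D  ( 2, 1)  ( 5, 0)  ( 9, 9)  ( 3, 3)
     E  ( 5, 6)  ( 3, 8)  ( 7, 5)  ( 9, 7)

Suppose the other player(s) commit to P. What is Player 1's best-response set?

u_1(A vs P) = 3
u_1(B vs P) = 4
u_1(C vs P) = 0
u_1(D vs P) = 2
u_1(E vs P) = 5
max payoff 5 at {E}

P1 best: {E}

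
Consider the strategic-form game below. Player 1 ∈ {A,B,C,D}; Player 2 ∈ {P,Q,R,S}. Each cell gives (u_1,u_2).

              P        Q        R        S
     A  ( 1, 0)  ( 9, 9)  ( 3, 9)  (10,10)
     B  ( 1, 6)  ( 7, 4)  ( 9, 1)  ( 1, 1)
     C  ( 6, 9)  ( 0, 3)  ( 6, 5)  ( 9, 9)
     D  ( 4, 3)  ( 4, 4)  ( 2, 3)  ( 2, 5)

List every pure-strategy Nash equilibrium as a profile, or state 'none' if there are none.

Nash profiles: (A,S), (C,P)

(A,P): not NE [P1→C gives 6>1; P2→S gives 10>0]
(A,Q): not NE [P2→S gives 10>9]
(A,R): not NE [P1→B gives 9>3; P2→S gives 10>9]
(A,S): NE
(B,P): not NE [P1→C gives 6>1]
(B,Q): not NE [P1→A gives 9>7; P2→P gives 6>4]
(B,R): not NE [P2→P gives 6>1]
(B,S): not NE [P1→A gives 10>1; P2→P gives 6>1]
(C,P): NE
(C,Q): not NE [P1→A gives 9>0; P2→S gives 9>3]
(C,R): not NE [P1→B gives 9>6; P2→S gives 9>5]
(C,S): not NE [P1→A gives 10>9]
(D,P): not NE [P1→C gives 6>4; P2→S gives 5>3]
(D,Q): not NE [P1→A gives 9>4; P2→S gives 5>4]
(D,R): not NE [P1→B gives 9>2; P2→S gives 5>3]
(D,S): not NE [P1→A gives 10>2]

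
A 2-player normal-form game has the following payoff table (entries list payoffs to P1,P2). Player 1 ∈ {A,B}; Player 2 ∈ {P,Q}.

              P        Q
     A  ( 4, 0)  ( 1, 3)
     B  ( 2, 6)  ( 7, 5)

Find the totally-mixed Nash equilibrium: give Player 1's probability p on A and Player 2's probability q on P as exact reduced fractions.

(p,q) = (1/4, 3/4)

P1 indiff ⇒ q·4+(1-q)·1 = q·2+(1-q)·7 ⇒ q(2) = (1-q)(6) ⇒ q = 3/4
P2 indiff ⇒ p·0+(1-p)·6 = p·3+(1-p)·5 ⇒ p(-3) = (1-p)(-1) ⇒ p = 1/4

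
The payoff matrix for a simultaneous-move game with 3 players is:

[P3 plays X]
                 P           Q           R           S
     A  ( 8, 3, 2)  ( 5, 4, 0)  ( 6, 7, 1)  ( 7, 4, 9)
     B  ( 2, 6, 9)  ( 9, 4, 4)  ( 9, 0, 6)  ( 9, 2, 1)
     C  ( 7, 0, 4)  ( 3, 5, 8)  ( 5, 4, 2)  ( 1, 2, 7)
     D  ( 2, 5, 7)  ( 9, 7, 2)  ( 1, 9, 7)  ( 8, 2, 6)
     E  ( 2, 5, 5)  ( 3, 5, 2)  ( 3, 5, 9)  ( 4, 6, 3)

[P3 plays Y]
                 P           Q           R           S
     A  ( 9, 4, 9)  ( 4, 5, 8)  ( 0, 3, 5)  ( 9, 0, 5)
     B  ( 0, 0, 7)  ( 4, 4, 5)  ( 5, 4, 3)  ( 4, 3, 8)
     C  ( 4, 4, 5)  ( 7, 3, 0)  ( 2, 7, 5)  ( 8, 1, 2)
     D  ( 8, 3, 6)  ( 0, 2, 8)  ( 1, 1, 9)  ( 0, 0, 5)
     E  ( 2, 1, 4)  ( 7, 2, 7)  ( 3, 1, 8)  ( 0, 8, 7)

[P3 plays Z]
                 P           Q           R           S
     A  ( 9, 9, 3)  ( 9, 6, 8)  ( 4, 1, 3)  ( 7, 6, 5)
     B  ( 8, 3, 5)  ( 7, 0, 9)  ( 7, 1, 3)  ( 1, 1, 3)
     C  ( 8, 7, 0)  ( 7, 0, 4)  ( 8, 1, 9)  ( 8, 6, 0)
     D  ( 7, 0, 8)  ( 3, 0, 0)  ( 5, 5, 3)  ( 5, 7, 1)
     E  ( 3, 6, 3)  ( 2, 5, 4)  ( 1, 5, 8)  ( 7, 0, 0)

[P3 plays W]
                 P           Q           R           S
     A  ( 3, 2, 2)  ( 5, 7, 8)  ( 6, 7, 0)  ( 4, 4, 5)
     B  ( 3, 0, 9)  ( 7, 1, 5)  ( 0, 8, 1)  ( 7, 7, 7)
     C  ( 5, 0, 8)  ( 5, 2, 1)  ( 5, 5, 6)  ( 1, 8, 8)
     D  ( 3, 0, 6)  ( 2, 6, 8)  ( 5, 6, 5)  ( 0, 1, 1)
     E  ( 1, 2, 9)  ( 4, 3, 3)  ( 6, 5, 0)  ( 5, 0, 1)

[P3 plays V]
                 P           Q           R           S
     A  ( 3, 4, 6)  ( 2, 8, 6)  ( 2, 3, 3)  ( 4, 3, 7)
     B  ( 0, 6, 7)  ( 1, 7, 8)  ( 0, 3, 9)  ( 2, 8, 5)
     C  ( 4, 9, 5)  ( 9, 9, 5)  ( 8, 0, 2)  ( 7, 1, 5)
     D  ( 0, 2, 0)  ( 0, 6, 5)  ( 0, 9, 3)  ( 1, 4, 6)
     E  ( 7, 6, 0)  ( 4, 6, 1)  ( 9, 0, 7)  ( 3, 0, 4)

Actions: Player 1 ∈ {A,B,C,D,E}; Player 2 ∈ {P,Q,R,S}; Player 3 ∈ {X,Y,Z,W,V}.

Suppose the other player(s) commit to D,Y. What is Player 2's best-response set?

argmax u_2 = {P}

u_2(P vs D,Y) = 3
u_2(Q vs D,Y) = 2
u_2(R vs D,Y) = 1
u_2(S vs D,Y) = 0
max payoff 3 at {P}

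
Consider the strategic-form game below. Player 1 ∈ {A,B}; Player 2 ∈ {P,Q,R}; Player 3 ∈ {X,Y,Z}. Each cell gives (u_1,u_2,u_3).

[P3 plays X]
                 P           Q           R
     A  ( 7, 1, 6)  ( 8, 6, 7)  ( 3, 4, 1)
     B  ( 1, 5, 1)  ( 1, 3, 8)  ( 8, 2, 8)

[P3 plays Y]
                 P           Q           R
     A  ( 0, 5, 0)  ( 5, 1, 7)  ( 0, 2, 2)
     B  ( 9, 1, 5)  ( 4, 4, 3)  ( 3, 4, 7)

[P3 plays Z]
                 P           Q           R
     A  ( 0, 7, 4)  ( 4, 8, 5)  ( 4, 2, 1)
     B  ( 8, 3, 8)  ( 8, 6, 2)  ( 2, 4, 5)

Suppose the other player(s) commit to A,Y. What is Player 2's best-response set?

P2 best: {P}

u_2(P vs A,Y) = 5
u_2(Q vs A,Y) = 1
u_2(R vs A,Y) = 2
max payoff 5 at {P}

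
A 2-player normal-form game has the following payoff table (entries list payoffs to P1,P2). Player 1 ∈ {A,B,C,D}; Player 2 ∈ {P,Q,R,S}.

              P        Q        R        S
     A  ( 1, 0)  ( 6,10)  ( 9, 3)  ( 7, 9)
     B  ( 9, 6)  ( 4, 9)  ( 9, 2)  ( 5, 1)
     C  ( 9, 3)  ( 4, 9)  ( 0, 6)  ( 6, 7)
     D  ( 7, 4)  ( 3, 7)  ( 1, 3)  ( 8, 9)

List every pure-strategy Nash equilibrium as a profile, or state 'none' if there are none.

(A,P): not NE [P1→C gives 9>1; P2→Q gives 10>0]
(A,Q): NE
(A,R): not NE [P2→Q gives 10>3]
(A,S): not NE [P1→D gives 8>7; P2→Q gives 10>9]
(B,P): not NE [P2→Q gives 9>6]
(B,Q): not NE [P1→A gives 6>4]
(B,R): not NE [P2→Q gives 9>2]
(B,S): not NE [P1→D gives 8>5; P2→Q gives 9>1]
(C,P): not NE [P2→Q gives 9>3]
(C,Q): not NE [P1→A gives 6>4]
(C,R): not NE [P1→B gives 9>0; P2→Q gives 9>6]
(C,S): not NE [P1→D gives 8>6; P2→Q gives 9>7]
(D,P): not NE [P1→C gives 9>7; P2→S gives 9>4]
(D,Q): not NE [P1→A gives 6>3; P2→S gives 9>7]
(D,R): not NE [P1→B gives 9>1; P2→S gives 9>3]
(D,S): NE

Nash profiles: (A,Q), (D,S)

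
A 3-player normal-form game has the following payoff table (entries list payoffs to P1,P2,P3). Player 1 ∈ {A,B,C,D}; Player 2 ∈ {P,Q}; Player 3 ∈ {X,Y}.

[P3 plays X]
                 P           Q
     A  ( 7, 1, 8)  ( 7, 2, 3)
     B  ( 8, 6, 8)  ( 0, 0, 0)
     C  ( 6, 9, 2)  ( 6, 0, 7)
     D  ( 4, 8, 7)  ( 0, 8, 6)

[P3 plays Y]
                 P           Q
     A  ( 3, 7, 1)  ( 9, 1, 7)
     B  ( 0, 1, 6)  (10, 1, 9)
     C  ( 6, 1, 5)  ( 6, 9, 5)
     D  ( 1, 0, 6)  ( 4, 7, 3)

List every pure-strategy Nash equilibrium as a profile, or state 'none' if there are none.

(A,P,X): not NE [P1→B gives 8>7; P2→Q gives 2>1]
(A,P,Y): not NE [P1→C gives 6>3; P3→X gives 8>1]
(A,Q,X): not NE [P3→Y gives 7>3]
(A,Q,Y): not NE [P1→B gives 10>9; P2→P gives 7>1]
(B,P,X): NE
(B,P,Y): not NE [P1→C gives 6>0; P3→X gives 8>6]
(B,Q,X): not NE [P1→A gives 7>0; P2→P gives 6>0; P3→Y gives 9>0]
(B,Q,Y): NE
(C,P,X): not NE [P1→B gives 8>6; P3→Y gives 5>2]
(C,P,Y): not NE [P2→Q gives 9>1]
(C,Q,X): not NE [P1→A gives 7>6; P2→P gives 9>0]
(C,Q,Y): not NE [P1→B gives 10>6; P3→X gives 7>5]
(D,P,X): not NE [P1→B gives 8>4]
(D,P,Y): not NE [P1→C gives 6>1; P2→Q gives 7>0; P3→X gives 7>6]
(D,Q,X): not NE [P1→A gives 7>0]
(D,Q,Y): not NE [P1→B gives 10>4; P3→X gives 6>3]

PSNE = {(B,P,X), (B,Q,Y)}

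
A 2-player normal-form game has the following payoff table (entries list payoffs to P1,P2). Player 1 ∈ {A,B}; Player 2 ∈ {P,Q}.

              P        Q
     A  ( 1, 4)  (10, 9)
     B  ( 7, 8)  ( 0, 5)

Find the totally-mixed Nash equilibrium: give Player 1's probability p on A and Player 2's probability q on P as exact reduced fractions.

P1 indiff ⇒ q·1+(1-q)·10 = q·7+(1-q)·0 ⇒ q(-6) = (1-q)(-10) ⇒ q = 5/8
P2 indiff ⇒ p·4+(1-p)·8 = p·9+(1-p)·5 ⇒ p(-5) = (1-p)(-3) ⇒ p = 3/8

p=3/8, q=5/8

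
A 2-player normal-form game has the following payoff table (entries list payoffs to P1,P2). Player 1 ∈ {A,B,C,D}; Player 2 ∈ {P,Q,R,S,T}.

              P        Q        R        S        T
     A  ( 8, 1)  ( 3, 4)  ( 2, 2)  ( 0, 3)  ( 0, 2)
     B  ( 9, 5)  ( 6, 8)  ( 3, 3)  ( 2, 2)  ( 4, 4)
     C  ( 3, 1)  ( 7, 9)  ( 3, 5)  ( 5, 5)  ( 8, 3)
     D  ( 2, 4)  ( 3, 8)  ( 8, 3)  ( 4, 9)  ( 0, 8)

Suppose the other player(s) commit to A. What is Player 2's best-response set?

u_2(P vs A) = 1
u_2(Q vs A) = 4
u_2(R vs A) = 2
u_2(S vs A) = 3
u_2(T vs A) = 2
max payoff 4 at {Q}

BR_2 = {Q}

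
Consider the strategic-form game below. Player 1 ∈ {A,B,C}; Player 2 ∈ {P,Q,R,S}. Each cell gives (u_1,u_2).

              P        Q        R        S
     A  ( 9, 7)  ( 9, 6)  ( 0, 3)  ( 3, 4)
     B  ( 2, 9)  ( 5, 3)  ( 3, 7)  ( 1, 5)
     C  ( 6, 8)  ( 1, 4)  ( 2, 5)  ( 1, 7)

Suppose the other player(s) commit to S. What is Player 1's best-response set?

BR_1 = {A}

u_1(A vs S) = 3
u_1(B vs S) = 1
u_1(C vs S) = 1
max payoff 3 at {A}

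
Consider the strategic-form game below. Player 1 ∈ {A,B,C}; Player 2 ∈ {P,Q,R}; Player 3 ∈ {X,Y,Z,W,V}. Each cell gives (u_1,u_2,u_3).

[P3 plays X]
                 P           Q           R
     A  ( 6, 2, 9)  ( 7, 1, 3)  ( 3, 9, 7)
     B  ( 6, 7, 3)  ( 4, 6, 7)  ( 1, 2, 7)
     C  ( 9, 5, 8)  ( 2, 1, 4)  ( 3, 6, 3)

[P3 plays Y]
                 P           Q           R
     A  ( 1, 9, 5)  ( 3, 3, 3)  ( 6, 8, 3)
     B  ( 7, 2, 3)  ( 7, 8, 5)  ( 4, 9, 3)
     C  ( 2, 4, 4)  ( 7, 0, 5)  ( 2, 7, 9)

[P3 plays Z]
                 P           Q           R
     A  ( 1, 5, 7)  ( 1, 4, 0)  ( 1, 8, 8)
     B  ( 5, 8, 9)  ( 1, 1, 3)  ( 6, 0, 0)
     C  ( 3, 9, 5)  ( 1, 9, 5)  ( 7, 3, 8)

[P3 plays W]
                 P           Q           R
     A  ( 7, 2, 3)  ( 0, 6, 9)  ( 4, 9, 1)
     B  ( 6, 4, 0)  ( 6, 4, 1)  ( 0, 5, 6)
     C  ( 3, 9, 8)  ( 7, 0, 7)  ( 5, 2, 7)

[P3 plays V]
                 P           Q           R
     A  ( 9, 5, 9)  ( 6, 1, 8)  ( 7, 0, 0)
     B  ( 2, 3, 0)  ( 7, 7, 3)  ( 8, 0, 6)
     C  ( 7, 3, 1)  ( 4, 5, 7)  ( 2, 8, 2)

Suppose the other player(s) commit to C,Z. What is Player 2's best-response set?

u_2(P vs C,Z) = 9
u_2(Q vs C,Z) = 9
u_2(R vs C,Z) = 3
max payoff 9 at {P,Q}

BR_2 = {P,Q}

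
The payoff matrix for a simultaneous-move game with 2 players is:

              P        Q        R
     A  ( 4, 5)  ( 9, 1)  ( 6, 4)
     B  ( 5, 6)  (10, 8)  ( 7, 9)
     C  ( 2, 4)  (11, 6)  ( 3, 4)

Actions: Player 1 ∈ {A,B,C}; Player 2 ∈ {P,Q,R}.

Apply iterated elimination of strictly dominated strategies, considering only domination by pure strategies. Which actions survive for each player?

P1 drop A (B beats it: P:5>4 Q:10>9 R:7>6)
P2 drop P (Q beats it: B:8>6 C:6>4)
P1→{B,C} P2→{Q,R}

Survivors P1:{B,C} P2:{Q,R}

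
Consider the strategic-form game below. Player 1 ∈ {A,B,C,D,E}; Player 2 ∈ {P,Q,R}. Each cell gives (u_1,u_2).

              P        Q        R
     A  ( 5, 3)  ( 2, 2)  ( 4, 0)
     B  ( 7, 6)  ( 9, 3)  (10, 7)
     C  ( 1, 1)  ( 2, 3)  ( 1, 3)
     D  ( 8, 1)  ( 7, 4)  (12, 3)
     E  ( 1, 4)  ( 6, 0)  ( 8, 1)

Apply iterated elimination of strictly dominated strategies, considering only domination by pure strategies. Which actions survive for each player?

P1 drop A (B beats it: P:7>5 Q:9>2 R:10>4)
P1 drop C (B beats it: P:7>1 Q:9>2 R:10>1)
P1 drop E (B beats it: P:7>1 Q:9>6 R:10>8)
P2 drop P (R beats it: B:7>6 D:3>1)
P1→{B,D} P2→{Q,R}

Remaining: P1:{B,D} P2:{Q,R}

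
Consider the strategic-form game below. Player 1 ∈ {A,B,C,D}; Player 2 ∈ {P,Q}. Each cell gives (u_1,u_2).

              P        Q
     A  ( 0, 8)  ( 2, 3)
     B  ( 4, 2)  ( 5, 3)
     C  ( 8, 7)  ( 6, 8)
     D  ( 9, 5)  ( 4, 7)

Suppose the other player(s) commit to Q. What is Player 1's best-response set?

u_1(A vs Q) = 2
u_1(B vs Q) = 5
u_1(C vs Q) = 6
u_1(D vs Q) = 4
max payoff 6 at {C}

BR_1 = {C}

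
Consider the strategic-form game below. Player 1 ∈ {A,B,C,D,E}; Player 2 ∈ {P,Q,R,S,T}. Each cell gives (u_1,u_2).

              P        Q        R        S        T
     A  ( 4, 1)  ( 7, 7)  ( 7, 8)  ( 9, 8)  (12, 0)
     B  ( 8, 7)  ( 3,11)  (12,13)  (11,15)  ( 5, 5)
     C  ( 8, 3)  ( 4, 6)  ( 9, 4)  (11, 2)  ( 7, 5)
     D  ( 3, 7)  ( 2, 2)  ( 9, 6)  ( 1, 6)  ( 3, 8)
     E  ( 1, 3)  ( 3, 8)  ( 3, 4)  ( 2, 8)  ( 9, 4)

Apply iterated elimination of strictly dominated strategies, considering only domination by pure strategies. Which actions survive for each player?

P1 drop D (B beats it: P:8>3 Q:3>2 R:12>9 S:11>1 T:5>3)
P1 drop E (A beats it: P:4>1 Q:7>3 R:7>3 S:9>2 T:12>9)
P2 drop P (Q beats it: A:7>1 B:11>7 C:6>3)
P2 drop T (Q beats it: A:7>0 B:11>5 C:6>5)
P1→{A,B,C} P2→{Q,R,S}

Remaining: P1:{A,B,C} P2:{Q,R,S}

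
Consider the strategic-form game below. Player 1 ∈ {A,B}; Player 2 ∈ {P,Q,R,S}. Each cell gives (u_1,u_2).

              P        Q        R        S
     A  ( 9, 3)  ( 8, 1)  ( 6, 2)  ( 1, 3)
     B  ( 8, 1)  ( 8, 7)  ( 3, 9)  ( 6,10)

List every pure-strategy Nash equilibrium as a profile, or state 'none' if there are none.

PSNE = {(A,P), (B,S)}

(A,P): NE
(A,Q): not NE [P2→S gives 3>1]
(A,R): not NE [P2→S gives 3>2]
(A,S): not NE [P1→B gives 6>1]
(B,P): not NE [P1→A gives 9>8; P2→S gives 10>1]
(B,Q): not NE [P2→S gives 10>7]
(B,R): not NE [P1→A gives 6>3; P2→S gives 10>9]
(B,S): NE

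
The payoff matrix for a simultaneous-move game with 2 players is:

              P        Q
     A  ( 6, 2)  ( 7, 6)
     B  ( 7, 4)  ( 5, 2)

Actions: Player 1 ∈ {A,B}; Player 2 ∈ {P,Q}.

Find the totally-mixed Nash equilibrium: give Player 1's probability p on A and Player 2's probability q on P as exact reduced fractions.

P1 indiff ⇒ q·6+(1-q)·7 = q·7+(1-q)·5 ⇒ q(-1) = (1-q)(-2) ⇒ q = 2/3
P2 indiff ⇒ p·2+(1-p)·4 = p·6+(1-p)·2 ⇒ p(-4) = (1-p)(-2) ⇒ p = 1/3

(p,q) = (1/3, 2/3)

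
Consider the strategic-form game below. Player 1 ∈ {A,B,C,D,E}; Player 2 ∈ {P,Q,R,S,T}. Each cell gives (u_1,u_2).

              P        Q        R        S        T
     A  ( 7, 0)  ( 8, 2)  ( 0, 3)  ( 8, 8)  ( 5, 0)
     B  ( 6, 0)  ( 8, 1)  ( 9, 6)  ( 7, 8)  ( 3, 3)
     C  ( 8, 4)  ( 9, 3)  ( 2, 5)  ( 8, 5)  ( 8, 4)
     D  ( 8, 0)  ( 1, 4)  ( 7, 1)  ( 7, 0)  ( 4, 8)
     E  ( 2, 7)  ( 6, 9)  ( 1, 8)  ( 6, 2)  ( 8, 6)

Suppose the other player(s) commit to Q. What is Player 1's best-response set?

u_1(A vs Q) = 8
u_1(B vs Q) = 8
u_1(C vs Q) = 9
u_1(D vs Q) = 1
u_1(E vs Q) = 6
max payoff 9 at {C}

argmax u_1 = {C}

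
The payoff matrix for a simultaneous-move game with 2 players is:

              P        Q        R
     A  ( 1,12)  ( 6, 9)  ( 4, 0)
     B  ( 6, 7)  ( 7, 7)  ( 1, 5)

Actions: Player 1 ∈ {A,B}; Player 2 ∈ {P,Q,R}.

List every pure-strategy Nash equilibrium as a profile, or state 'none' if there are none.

(A,P): not NE [P1→B gives 6>1]
(A,Q): not NE [P1→B gives 7>6; P2→P gives 12>9]
(A,R): not NE [P2→P gives 12>0]
(B,P): NE
(B,Q): NE
(B,R): not NE [P1→A gives 4>1; P2→Q gives 7>5]

PSNE = {(B,P), (B,Q)}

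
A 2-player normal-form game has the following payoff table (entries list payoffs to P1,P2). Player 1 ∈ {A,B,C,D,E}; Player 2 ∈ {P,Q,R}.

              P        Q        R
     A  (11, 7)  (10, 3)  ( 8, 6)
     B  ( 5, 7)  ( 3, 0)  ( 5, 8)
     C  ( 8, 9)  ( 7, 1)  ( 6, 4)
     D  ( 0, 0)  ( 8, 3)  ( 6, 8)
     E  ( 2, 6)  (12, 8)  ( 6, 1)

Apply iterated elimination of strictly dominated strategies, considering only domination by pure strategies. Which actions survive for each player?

P1 drop B (A beats it: P:11>5 Q:10>3 R:8>5)
P1 drop C (A beats it: P:11>8 Q:10>7 R:8>6)
P1 drop D (A beats it: P:11>0 Q:10>8 R:8>6)
P2 drop R (P beats it: A:7>6 E:6>1)
P1→{A,E} P2→{P,Q}

IESDS → P1:{A,E} P2:{P,Q}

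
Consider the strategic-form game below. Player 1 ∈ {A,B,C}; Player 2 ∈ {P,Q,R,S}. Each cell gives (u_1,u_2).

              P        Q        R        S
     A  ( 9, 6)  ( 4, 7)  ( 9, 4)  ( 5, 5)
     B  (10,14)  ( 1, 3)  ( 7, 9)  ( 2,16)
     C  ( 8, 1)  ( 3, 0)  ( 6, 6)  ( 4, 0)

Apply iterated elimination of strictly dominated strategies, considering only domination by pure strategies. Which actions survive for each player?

Remaining: P1:{A,B} P2:{P,Q,S}

P1 drop C (A beats it: P:9>8 Q:4>3 R:9>6 S:5>4)
P2 drop R (P beats it: A:6>4 B:14>9)
P1→{A,B} P2→{P,Q,S}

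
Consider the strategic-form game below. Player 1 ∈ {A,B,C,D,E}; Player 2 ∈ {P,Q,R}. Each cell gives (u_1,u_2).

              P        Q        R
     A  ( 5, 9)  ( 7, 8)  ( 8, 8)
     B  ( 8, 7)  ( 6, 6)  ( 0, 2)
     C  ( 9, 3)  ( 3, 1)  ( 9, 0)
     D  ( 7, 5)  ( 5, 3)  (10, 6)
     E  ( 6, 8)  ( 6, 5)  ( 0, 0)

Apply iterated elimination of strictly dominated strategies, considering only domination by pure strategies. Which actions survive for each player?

IESDS → P1:{C,D} P2:{P,R}

P2 drop Q (P beats it: A:9>8 B:7>6 C:3>1 D:5>3 E:8>5)
P1 drop A (C beats it: P:9>5 R:9>8)
P1 drop B (C beats it: P:9>8 R:9>0)
P1 drop E (C beats it: P:9>6 R:9>0)
P1→{C,D} P2→{P,R}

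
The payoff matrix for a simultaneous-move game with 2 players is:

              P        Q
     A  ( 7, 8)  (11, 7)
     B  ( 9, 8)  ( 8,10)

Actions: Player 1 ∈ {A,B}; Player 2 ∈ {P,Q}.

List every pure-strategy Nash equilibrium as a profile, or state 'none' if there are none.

(A,P): not NE [P1→B gives 9>7]
(A,Q): not NE [P2→P gives 8>7]
(B,P): not NE [P2→Q gives 10>8]
(B,Q): not NE [P1→A gives 11>8]

No pure NE.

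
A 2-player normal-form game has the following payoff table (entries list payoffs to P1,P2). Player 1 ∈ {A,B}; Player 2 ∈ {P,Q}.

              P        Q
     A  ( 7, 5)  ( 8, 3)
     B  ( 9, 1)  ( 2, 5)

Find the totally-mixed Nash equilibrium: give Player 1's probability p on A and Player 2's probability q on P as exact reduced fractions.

P1 indiff ⇒ q·7+(1-q)·8 = q·9+(1-q)·2 ⇒ q(-2) = (1-q)(-6) ⇒ q = 3/4
P2 indiff ⇒ p·5+(1-p)·1 = p·3+(1-p)·5 ⇒ p(2) = (1-p)(4) ⇒ p = 2/3

(p,q) = (2/3, 3/4)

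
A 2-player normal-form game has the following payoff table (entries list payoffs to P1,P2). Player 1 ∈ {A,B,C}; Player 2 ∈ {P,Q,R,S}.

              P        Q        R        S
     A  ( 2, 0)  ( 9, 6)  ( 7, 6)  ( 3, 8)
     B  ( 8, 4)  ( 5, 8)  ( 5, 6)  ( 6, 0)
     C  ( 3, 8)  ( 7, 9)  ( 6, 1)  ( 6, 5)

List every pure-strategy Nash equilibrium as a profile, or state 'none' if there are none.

Equilibria: none

(A,P): not NE [P1→B gives 8>2; P2→S gives 8>0]
(A,Q): not NE [P2→S gives 8>6]
(A,R): not NE [P2→S gives 8>6]
(A,S): not NE [P1→C gives 6>3]
(B,P): not NE [P2→Q gives 8>4]
(B,Q): not NE [P1→A gives 9>5]
(B,R): not NE [P1→A gives 7>5; P2→Q gives 8>6]
(B,S): not NE [P2→Q gives 8>0]
(C,P): not NE [P1→B gives 8>3; P2→Q gives 9>8]
(C,Q): not NE [P1→A gives 9>7]
(C,R): not NE [P1→A gives 7>6; P2→Q gives 9>1]
(C,S): not NE [P2→Q gives 9>5]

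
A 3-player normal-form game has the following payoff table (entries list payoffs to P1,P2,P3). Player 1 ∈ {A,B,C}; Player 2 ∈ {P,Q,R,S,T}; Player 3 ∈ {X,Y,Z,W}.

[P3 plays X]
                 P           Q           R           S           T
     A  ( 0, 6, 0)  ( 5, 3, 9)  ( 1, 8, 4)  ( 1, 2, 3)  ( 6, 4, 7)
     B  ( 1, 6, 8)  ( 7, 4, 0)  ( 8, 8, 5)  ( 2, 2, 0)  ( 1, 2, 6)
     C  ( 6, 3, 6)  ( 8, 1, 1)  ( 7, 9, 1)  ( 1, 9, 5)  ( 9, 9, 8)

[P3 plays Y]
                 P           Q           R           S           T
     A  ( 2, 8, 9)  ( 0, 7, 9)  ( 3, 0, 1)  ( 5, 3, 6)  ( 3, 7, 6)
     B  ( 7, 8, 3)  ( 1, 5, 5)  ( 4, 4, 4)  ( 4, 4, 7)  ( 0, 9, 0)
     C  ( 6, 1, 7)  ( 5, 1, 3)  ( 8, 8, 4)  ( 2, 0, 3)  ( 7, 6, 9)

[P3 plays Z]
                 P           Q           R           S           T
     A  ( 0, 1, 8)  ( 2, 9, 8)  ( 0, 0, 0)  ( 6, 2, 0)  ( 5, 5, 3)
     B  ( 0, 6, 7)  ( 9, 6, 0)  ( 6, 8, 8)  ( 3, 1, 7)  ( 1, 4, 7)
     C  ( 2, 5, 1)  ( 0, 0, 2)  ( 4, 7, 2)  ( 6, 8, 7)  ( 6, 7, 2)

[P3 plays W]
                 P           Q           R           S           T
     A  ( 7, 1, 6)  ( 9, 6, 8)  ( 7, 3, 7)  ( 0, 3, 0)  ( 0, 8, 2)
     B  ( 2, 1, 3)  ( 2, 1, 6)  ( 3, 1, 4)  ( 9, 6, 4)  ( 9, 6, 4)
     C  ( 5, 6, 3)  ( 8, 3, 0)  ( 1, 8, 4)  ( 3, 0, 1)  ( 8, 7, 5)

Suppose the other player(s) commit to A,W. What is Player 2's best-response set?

P2 best: {T}

u_2(P vs A,W) = 1
u_2(Q vs A,W) = 6
u_2(R vs A,W) = 3
u_2(S vs A,W) = 3
u_2(T vs A,W) = 8
max payoff 8 at {T}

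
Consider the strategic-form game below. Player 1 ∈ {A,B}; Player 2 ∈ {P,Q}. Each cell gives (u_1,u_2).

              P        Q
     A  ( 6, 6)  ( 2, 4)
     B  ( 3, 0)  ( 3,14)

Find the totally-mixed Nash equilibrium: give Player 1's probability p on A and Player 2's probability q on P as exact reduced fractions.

(p,q) = (7/8, 1/4)

P1 indiff ⇒ q·6+(1-q)·2 = q·3+(1-q)·3 ⇒ q(3) = (1-q)(1) ⇒ q = 1/4
P2 indiff ⇒ p·6+(1-p)·0 = p·4+(1-p)·14 ⇒ p(2) = (1-p)(14) ⇒ p = 7/8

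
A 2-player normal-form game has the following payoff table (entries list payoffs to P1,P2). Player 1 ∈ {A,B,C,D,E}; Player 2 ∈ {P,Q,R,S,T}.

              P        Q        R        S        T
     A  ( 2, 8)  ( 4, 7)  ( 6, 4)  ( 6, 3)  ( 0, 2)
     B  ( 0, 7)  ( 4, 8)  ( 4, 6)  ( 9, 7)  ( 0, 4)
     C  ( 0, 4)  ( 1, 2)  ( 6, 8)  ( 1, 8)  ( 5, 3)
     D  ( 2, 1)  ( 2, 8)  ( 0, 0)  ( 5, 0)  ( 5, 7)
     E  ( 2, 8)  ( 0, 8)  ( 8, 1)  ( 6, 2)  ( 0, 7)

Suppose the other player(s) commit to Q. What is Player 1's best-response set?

argmax u_1 = {A,B}

u_1(A vs Q) = 4
u_1(B vs Q) = 4
u_1(C vs Q) = 1
u_1(D vs Q) = 2
u_1(E vs Q) = 0
max payoff 4 at {A,B}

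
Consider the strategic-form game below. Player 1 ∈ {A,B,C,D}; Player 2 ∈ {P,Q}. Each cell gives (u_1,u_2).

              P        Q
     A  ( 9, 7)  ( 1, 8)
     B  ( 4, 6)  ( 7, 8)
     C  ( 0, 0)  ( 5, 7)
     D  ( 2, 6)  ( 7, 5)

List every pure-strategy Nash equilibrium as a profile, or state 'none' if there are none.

PSNE = {(B,Q)}

(A,P): not NE [P2→Q gives 8>7]
(A,Q): not NE [P1→D gives 7>1]
(B,P): not NE [P1→A gives 9>4; P2→Q gives 8>6]
(B,Q): NE
(C,P): not NE [P1→A gives 9>0; P2→Q gives 7>0]
(C,Q): not NE [P1→D gives 7>5]
(D,P): not NE [P1→A gives 9>2]
(D,Q): not NE [P2→P gives 6>5]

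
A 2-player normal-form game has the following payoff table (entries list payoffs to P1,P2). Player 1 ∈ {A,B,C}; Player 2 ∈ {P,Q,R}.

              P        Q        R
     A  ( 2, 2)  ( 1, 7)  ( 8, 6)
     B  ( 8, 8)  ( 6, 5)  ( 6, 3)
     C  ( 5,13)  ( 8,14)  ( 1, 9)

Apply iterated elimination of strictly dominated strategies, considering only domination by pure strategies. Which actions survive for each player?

IESDS → P1:{B,C} P2:{P,Q}

P2 drop R (Q beats it: A:7>6 B:5>3 C:14>9)
P1 drop A (B beats it: P:8>2 Q:6>1)
P1→{B,C} P2→{P,Q}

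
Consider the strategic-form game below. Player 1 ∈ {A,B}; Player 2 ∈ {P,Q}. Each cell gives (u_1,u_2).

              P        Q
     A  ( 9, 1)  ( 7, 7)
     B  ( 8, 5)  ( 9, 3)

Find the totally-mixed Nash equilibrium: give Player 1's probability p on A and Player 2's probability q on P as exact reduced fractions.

P1 indiff ⇒ q·9+(1-q)·7 = q·8+(1-q)·9 ⇒ q(1) = (1-q)(2) ⇒ q = 2/3
P2 indiff ⇒ p·1+(1-p)·5 = p·7+(1-p)·3 ⇒ p(-6) = (1-p)(-2) ⇒ p = 1/4

(p,q) = (1/4, 2/3)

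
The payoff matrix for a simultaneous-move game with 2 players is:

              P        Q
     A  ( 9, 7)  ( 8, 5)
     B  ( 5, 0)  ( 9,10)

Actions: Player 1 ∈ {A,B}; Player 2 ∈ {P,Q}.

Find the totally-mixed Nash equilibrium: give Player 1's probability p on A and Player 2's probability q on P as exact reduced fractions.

P1 indiff ⇒ q·9+(1-q)·8 = q·5+(1-q)·9 ⇒ q(4) = (1-q)(1) ⇒ q = 1/5
P2 indiff ⇒ p·7+(1-p)·0 = p·5+(1-p)·10 ⇒ p(2) = (1-p)(10) ⇒ p = 5/6

p=5/6, q=1/5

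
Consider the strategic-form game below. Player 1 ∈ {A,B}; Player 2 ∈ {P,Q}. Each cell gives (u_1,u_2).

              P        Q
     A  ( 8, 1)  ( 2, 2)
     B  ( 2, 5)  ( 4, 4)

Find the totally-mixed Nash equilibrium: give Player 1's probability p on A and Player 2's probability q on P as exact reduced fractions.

P1 indiff ⇒ q·8+(1-q)·2 = q·2+(1-q)·4 ⇒ q(6) = (1-q)(2) ⇒ q = 1/4
P2 indiff ⇒ p·1+(1-p)·5 = p·2+(1-p)·4 ⇒ p(-1) = (1-p)(-1) ⇒ p = 1/2

(p,q) = (1/2, 1/4)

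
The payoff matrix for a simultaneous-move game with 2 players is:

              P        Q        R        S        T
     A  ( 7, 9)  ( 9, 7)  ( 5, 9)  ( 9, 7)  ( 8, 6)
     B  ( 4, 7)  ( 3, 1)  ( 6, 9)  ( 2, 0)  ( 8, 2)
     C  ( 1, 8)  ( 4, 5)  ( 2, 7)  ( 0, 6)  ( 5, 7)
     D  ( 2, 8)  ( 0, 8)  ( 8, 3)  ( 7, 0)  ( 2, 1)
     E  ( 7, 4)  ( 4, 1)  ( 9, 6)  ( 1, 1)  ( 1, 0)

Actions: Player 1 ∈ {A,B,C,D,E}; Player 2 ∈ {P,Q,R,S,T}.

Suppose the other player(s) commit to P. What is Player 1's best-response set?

BR_1 = {A,E}

u_1(A vs P) = 7
u_1(B vs P) = 4
u_1(C vs P) = 1
u_1(D vs P) = 2
u_1(E vs P) = 7
max payoff 7 at {A,E}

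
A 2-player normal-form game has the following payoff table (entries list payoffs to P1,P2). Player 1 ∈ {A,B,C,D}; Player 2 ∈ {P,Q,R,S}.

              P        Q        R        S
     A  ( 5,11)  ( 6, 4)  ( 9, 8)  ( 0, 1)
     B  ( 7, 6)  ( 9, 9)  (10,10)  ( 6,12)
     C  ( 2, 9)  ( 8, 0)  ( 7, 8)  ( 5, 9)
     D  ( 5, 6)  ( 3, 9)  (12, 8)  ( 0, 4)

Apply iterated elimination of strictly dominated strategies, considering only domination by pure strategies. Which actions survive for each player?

Remaining: P1:{B,D} P2:{Q,R,S}

P1 drop A (B beats it: P:7>5 Q:9>6 R:10>9 S:6>0)
P1 drop C (B beats it: P:7>2 Q:9>8 R:10>7 S:6>5)
P2 drop P (Q beats it: B:9>6 D:9>6)
P1→{B,D} P2→{Q,R,S}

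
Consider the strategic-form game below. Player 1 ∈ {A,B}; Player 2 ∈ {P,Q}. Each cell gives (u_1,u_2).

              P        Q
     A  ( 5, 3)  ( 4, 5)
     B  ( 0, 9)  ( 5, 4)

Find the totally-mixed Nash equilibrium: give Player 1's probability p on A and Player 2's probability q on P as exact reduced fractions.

p=5/7, q=1/6

P1 indiff ⇒ q·5+(1-q)·4 = q·0+(1-q)·5 ⇒ q(5) = (1-q)(1) ⇒ q = 1/6
P2 indiff ⇒ p·3+(1-p)·9 = p·5+(1-p)·4 ⇒ p(-2) = (1-p)(-5) ⇒ p = 5/7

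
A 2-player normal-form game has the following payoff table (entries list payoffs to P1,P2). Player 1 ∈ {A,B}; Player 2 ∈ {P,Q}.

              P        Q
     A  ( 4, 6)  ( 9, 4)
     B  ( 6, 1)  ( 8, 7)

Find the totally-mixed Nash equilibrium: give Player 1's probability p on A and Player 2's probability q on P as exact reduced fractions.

P1 indiff ⇒ q·4+(1-q)·9 = q·6+(1-q)·8 ⇒ q(-2) = (1-q)(-1) ⇒ q = 1/3
P2 indiff ⇒ p·6+(1-p)·1 = p·4+(1-p)·7 ⇒ p(2) = (1-p)(6) ⇒ p = 3/4

(p,q) = (3/4, 1/3)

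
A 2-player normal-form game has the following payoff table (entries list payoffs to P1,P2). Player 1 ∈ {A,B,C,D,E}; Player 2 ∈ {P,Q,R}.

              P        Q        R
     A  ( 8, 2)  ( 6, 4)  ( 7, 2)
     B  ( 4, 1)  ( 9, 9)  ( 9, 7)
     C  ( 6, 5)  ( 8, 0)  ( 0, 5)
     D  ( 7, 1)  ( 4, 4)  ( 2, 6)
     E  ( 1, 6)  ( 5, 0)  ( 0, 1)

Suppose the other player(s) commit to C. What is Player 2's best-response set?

P2 best: {P,R}

u_2(P vs C) = 5
u_2(Q vs C) = 0
u_2(R vs C) = 5
max payoff 5 at {P,R}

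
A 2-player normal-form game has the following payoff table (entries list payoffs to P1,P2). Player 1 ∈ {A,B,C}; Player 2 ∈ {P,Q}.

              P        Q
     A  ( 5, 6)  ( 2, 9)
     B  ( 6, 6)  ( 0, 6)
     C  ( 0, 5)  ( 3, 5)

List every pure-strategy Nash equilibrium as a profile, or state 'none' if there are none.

NE set: (B,P), (C,Q)

(A,P): not NE [P1→B gives 6>5; P2→Q gives 9>6]
(A,Q): not NE [P1→C gives 3>2]
(B,P): NE
(B,Q): not NE [P1→C gives 3>0]
(C,P): not NE [P1→B gives 6>0]
(C,Q): NE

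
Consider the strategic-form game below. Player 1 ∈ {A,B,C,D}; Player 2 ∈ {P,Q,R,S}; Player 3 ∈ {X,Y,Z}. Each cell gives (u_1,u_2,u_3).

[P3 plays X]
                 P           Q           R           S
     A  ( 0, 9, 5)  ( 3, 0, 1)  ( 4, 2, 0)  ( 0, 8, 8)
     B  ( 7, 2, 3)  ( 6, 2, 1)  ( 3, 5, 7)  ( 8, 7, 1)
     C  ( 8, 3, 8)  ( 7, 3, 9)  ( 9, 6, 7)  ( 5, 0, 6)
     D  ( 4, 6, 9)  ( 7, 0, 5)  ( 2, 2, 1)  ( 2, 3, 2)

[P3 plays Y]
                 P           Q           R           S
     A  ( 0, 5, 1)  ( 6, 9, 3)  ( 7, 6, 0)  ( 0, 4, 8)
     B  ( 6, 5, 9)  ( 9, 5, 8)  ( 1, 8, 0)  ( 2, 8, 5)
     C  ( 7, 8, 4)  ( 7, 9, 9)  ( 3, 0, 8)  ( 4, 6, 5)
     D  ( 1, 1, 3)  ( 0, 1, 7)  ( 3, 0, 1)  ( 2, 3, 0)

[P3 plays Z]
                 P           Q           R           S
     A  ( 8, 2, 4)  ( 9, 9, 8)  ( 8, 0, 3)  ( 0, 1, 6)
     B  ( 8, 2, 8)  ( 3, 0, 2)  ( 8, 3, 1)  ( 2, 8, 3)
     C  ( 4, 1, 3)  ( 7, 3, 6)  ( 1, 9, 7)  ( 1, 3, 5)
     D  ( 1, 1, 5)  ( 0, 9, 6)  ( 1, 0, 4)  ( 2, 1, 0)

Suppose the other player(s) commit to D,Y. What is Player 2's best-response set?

u_2(P vs D,Y) = 1
u_2(Q vs D,Y) = 1
u_2(R vs D,Y) = 0
u_2(S vs D,Y) = 3
max payoff 3 at {S}

P2 best: {S}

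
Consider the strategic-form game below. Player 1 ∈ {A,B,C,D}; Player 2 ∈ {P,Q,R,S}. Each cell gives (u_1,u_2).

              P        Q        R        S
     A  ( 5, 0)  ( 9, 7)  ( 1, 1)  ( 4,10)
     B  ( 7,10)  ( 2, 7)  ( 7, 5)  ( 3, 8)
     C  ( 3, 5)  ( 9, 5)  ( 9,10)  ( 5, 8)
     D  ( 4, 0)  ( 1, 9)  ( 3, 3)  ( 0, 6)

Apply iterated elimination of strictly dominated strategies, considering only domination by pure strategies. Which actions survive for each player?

P1 drop D (B beats it: P:7>4 Q:2>1 R:7>3 S:3>0)
P2 drop Q (S beats it: A:10>7 B:8>7 C:8>5)
P1→{A,B,C} P2→{P,R,S}

IESDS → P1:{A,B,C} P2:{P,R,S}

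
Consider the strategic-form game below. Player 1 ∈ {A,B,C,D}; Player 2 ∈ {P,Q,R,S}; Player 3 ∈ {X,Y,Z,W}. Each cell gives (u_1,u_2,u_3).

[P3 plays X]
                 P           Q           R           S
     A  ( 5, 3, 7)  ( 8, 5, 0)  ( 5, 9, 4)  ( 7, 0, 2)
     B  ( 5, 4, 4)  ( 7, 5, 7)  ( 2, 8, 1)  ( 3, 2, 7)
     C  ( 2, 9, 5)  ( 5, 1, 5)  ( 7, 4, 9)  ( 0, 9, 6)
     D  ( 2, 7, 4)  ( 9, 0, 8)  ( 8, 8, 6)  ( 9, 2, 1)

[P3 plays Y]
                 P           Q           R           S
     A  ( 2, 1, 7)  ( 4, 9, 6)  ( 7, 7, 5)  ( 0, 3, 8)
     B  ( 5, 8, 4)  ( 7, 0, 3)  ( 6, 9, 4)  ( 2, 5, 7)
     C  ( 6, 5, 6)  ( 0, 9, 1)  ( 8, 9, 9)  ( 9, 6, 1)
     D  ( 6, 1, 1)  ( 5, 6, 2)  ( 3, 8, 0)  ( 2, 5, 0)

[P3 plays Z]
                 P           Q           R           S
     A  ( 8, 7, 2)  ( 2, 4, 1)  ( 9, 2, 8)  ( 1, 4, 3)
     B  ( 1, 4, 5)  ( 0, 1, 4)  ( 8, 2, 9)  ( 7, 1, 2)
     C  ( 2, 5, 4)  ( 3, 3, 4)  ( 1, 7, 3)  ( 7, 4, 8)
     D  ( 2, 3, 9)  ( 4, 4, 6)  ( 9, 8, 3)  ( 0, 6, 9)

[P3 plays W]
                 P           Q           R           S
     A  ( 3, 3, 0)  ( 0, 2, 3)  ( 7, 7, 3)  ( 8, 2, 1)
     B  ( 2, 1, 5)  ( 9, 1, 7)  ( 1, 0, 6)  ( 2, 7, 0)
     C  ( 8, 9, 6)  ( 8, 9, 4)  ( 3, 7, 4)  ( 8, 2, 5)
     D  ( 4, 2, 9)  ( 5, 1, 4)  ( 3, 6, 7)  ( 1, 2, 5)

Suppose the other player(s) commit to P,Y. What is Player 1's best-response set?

u_1(A vs P,Y) = 2
u_1(B vs P,Y) = 5
u_1(C vs P,Y) = 6
u_1(D vs P,Y) = 6
max payoff 6 at {C,D}

P1 best: {C,D}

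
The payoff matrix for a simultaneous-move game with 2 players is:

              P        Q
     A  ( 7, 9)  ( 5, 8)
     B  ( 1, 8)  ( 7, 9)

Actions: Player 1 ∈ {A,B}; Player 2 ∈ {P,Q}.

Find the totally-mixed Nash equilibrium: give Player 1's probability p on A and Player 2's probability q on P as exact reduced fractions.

P1 mixes 1/2 on A; P2 mixes 1/4 on P

P1 indiff ⇒ q·7+(1-q)·5 = q·1+(1-q)·7 ⇒ q(6) = (1-q)(2) ⇒ q = 1/4
P2 indiff ⇒ p·9+(1-p)·8 = p·8+(1-p)·9 ⇒ p(1) = (1-p)(1) ⇒ p = 1/2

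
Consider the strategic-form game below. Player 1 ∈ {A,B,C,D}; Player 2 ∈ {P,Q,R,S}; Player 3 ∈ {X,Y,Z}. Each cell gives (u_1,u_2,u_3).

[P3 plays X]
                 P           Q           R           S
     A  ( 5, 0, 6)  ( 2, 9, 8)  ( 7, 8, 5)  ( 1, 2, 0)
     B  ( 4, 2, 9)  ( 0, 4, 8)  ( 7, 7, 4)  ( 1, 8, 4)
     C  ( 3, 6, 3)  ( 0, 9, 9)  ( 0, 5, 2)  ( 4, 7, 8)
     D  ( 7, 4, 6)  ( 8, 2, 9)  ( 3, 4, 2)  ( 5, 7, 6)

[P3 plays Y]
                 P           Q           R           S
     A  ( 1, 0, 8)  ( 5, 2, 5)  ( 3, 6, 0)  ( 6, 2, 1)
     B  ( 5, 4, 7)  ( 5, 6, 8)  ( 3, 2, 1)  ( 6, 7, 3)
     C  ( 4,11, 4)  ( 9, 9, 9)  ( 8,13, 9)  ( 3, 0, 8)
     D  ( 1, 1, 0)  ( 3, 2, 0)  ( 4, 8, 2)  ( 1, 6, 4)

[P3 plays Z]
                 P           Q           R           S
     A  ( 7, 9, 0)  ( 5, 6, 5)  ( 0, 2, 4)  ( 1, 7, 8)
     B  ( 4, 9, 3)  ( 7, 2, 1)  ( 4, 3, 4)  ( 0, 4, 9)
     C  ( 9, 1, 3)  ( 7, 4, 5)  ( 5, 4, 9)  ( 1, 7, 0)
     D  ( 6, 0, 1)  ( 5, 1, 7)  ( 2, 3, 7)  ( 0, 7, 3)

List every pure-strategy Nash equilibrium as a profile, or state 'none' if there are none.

NE set: (C,R,Y), (D,S,X)

(A,P,X): not NE [P1→D gives 7>5; P2→Q gives 9>0; P3→Y gives 8>6]
(A,P,Y): not NE [P1→B gives 5>1; P2→R gives 6>0]
(A,P,Z): not NE [P1→C gives 9>7; P3→Y gives 8>0]
(A,Q,X): not NE [P1→D gives 8>2]
(A,Q,Y): not NE [P1→C gives 9>5; P2→R gives 6>2; P3→X gives 8>5]
(A,Q,Z): not NE [P1→C gives 7>5; P2→P gives 9>6; P3→X gives 8>5]
(A,R,X): not NE [P2→Q gives 9>8]
(A,R,Y): not NE [P1→C gives 8>3; P3→X gives 5>0]
(A,R,Z): not NE [P1→C gives 5>0; P2→P gives 9>2; P3→X gives 5>4]
(A,S,X): not NE [P1→D gives 5>1; P2→Q gives 9>2; P3→Z gives 8>0]
(A,S,Y): not NE [P2→R gives 6>2; P3→Z gives 8>1]
(A,S,Z): not NE [P2→P gives 9>7]
(B,P,X): not NE [P1→D gives 7>4; P2→S gives 8>2]
(B,P,Y): not NE [P2→S gives 7>4; P3→X gives 9>7]
(B,P,Z): not NE [P1→C gives 9>4; P3→X gives 9>3]
(B,Q,X): not NE [P1→D gives 8>0; P2→S gives 8>4]
(B,Q,Y): not NE [P1→C gives 9>5; P2→S gives 7>6]
(B,Q,Z): not NE [P2→P gives 9>2; P3→Y gives 8>1]
(B,R,X): not NE [P2→S gives 8>7]
(B,R,Y): not NE [P1→C gives 8>3; P2→S gives 7>2; P3→Z gives 4>1]
(B,R,Z): not NE [P1→C gives 5>4; P2→P gives 9>3]
(B,S,X): not NE [P1→D gives 5>1; P3→Z gives 9>4]
(B,S,Y): not NE [P3→Z gives 9>3]
(B,S,Z): not NE [P1→C gives 1>0; P2→P gives 9>4]
(C,P,X): not NE [P1→D gives 7>3; P2→Q gives 9>6; P3→Y gives 4>3]
(C,P,Y): not NE [P1→B gives 5>4; P2→R gives 13>11]
(C,P,Z): not NE [P2→S gives 7>1; P3→Y gives 4>3]
(C,Q,X): not NE [P1→D gives 8>0]
(C,Q,Y): not NE [P2→R gives 13>9]
(C,Q,Z): not NE [P2→S gives 7>4; P3→Y gives 9>5]
(C,R,X): not NE [P1→B gives 7>0; P2→Q gives 9>5; P3→Z gives 9>2]
(C,R,Y): NE
(C,R,Z): not NE [P2→S gives 7>4]
(C,S,X): not NE [P1→D gives 5>4; P2→Q gives 9>7]
(C,S,Y): not NE [P1→B gives 6>3; P2→R gives 13>0]
(C,S,Z): not NE [P3→Y gives 8>0]
(D,P,X): not NE [P2→S gives 7>4]
(D,P,Y): not NE [P1→B gives 5>1; P2→R gives 8>1; P3→X gives 6>0]
(D,P,Z): not NE [P1→C gives 9>6; P2→S gives 7>0; P3→X gives 6>1]
(D,Q,X): not NE [P2→S gives 7>2]
(D,Q,Y): not NE [P1→C gives 9>3; P2→R gives 8>2; P3→X gives 9>0]
(D,Q,Z): not NE [P1→C gives 7>5; P2→S gives 7>1; P3→X gives 9>7]
(D,R,X): not NE [P1→B gives 7>3; P2→S gives 7>4; P3→Z gives 7>2]
(D,R,Y): not NE [P1→C gives 8>4; P3→Z gives 7>2]
(D,R,Z): not NE [P1→C gives 5>2; P2→S gives 7>3]
(D,S,X): NE
(D,S,Y): not NE [P1→B gives 6>1; P2→R gives 8>6; P3→X gives 6>4]
(D,S,Z): not NE [P1→C gives 1>0; P3→X gives 6>3]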